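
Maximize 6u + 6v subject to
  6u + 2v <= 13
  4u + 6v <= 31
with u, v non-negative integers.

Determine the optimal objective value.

Relaxing integrality, the LP optimum is 32.14 at (u,v) = (0.571, 4.79), which is not an integer point.
(u,v)=(0,5): 6·0+2·5=10≤13, 4·0+6·5=30≤31, objective 30.
(u,v)=(1,3): 6·1+2·3=12≤13, 4·1+6·3=22≤31, objective 24.
(u,v)=(0,4): 6·0+2·4=8≤13, 4·0+6·4=24≤31, objective 24.
No feasible integer point exceeds 30.

30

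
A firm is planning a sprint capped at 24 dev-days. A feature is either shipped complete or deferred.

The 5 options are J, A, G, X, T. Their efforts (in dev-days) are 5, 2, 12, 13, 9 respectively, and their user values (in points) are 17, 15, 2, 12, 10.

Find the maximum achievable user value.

44

Allowing fractional choices, the relaxed optimum would be about 49.4, but features are indivisible.
J + A + T: effort 5 + 2 + 9 = 16 ≤ 24, user value 17 + 15 + 10 = 42.
J + A + X: effort 5 + 2 + 13 = 20 ≤ 24, user value 17 + 15 + 12 = 44.
Best is J, A, and X with total user value 44.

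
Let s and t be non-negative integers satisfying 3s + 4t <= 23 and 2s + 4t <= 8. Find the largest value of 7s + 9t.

(s,t)=(4,0): 3·4+4·0=12≤23, 2·4+4·0=8≤8, objective 28.
(s,t)=(3,0): 3·3+4·0=9≤23, 2·3+4·0=6≤8, objective 21.
Maximum is 28 at (s,t)=(4,0).

28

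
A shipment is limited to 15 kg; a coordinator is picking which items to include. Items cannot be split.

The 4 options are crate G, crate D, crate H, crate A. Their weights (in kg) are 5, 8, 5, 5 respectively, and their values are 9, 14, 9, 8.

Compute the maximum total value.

This is an integer program with binary decision variables.
Allowing fractional choices, the relaxed optimum would be about 26.8, but items are indivisible.
crate G + crate H + crate A: weight 5 + 5 + 5 = 15 ≤ 15, value 9 + 9 + 8 = 26.
crate G + crate D: weight 5 + 8 = 13 ≤ 15, value 9 + 14 = 23.
Best is crate G, crate H, and crate A with total value 26.

26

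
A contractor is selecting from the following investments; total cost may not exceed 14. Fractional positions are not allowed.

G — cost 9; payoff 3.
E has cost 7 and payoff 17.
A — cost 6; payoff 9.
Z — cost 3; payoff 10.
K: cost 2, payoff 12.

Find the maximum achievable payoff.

39

Take E, Z, and K: cost 7 + 3 + 2 = 12 ≤ 14, payoff 17 + 10 + 12 = 39.
No other feasible combination does better.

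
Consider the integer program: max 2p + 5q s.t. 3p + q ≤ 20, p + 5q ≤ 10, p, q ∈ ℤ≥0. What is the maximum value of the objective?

15

The continuous relaxation peaks at (6.43, 0.714) with value 16.43; rounding to a feasible lattice point costs some objective.
(p,q)=(5,1) is feasible, giving 15.
(p,q)=(4,1) is feasible, giving 13.
(p,q)=(6,0) is feasible, giving 12.
The best lattice point is (5,1), giving 15.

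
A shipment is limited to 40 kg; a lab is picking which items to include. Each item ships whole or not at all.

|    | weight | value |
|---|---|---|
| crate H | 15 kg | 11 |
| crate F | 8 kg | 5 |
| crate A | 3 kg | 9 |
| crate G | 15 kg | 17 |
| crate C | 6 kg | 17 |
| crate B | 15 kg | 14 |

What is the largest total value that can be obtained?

57

Take crate A, crate G, crate C, and crate B: weight 3 + 15 + 6 + 15 = 39 ≤ 40, value 9 + 17 + 17 + 14 = 57.
No other feasible combination does better.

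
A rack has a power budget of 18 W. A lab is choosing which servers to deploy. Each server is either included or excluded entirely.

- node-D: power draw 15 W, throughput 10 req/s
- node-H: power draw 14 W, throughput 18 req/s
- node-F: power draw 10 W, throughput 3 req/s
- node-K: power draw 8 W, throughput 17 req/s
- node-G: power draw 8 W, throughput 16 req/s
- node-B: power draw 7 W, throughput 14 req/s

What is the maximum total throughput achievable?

node-K + node-G: power draw 8 + 8 = 16 ≤ 18, throughput 17 + 16 = 33.
node-K + node-B: power draw 8 + 7 = 15 ≤ 18, throughput 17 + 14 = 31.
Best is node-K and node-G with total throughput 33.

33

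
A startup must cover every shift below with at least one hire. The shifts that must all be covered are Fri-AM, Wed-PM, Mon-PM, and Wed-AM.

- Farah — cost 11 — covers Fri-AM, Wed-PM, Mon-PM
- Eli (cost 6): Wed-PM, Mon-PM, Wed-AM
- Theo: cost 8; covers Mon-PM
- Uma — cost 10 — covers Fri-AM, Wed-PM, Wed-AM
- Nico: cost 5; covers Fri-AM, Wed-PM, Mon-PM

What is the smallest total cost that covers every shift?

Choose Eli and Nico: together they cover Fri-AM, Wed-PM, Mon-PM, Wed-AM — every shift.
Total cost: 6 + 5 = 11.
No cover costs less than 11.

11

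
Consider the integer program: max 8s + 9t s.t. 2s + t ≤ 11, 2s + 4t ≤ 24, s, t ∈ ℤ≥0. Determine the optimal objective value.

61

(s,t)=(2,5) is feasible, giving 61.
(s,t)=(3,4) is feasible, giving 60.
(s,t)=(4,3) is feasible, giving 59.
No feasible integer point exceeds 61.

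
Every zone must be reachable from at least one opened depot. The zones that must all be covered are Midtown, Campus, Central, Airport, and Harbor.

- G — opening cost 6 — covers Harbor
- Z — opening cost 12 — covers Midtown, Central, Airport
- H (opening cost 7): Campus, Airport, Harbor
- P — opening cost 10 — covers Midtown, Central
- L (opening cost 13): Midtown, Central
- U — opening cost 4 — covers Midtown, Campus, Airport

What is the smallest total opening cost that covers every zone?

17

This is an integer covering problem.
The greedy cost-per-new-zone heuristic would pick U, G, and P for 20, but a cheaper cover exists.
Choose H and P: together they cover Midtown, Campus, Central, Airport, Harbor — every zone.
Total opening cost: 7 + 10 = 17.
No cover costs less than 17.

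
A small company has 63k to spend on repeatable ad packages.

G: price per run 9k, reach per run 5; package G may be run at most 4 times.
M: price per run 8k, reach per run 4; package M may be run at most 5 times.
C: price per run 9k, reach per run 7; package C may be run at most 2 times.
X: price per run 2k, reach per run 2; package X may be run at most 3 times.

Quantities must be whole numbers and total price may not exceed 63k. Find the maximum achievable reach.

This is a bounded integer knapsack.
X has the best ratio (2/2); taking only X gives at most 3×2 = 6 (stopped by the supply cap of 3).
Mixing does better — 4×G, 2×C, and 3×X: price 60 ≤ 63, reach 4·5 + 2·7 + 3·2 = 40.

40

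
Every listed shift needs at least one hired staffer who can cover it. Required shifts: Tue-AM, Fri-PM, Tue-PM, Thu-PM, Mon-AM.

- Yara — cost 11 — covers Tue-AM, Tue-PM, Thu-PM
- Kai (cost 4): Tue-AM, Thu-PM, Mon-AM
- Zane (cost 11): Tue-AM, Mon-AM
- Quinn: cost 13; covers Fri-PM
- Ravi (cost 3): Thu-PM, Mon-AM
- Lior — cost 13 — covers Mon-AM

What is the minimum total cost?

27

Choose Yara, Quinn, and Ravi: together they cover Tue-AM, Fri-PM, Tue-PM, Thu-PM, Mon-AM — every shift.
Total cost: 11 + 13 + 3 = 27.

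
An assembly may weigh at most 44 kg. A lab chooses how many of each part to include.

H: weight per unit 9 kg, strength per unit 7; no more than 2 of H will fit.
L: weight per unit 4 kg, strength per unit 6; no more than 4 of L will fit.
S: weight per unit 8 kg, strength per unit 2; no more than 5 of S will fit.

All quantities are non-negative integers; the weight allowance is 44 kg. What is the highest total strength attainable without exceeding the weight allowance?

40

L has the best ratio (6/4); taking only L gives at most 4×6 = 24 (stopped by the supply cap of 4).
Mixing does better — 2×H, 4×L, and 1×S: weight 42 ≤ 44, strength 2·7 + 4·6 + 1·2 = 40.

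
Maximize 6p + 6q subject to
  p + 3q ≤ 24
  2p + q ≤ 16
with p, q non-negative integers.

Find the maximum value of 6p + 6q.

66

Relaxing integrality, the LP optimum is 67.20 at (p,q) = (4.8, 6.4), which is not an integer point.
(p,q)=(5,6): 1·5+3·6=23≤24, 2·5+1·6=16≤16, objective 66.
(p,q)=(5,5): 1·5+3·5=20≤24, 2·5+1·5=15≤16, objective 60.
The best lattice point is (5,6), giving 66.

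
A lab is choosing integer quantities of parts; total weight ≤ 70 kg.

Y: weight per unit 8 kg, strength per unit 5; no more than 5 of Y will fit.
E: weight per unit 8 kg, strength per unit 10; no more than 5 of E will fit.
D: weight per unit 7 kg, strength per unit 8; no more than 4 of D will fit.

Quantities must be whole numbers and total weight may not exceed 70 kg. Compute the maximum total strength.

82

This is a bounded integer knapsack.
1×Y, 5×E, and 3×D: weight 69 ≤ 70, strength 1·5 + 5·10 + 3·8 = 79.
5×E and 4×D: weight 68 ≤ 70, strength 5·10 + 4·8 = 82.
Best is 82.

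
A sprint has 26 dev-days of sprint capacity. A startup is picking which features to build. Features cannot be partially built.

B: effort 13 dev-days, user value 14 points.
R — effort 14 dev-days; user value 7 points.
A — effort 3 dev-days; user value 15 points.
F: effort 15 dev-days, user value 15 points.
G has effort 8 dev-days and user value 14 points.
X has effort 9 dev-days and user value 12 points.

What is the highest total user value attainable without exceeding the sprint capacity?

This is an integer program with binary decision variables.
Take A, F, and G: effort 3 + 15 + 8 = 26 ≤ 26, user value 15 + 15 + 14 = 44.
No other feasible combination does better.

44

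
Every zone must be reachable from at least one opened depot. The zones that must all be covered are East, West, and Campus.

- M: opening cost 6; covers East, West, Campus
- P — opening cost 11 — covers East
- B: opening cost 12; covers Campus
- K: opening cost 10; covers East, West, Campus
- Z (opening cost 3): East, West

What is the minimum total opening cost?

6

The greedy cost-per-new-zone heuristic would pick Z and M for 9, but a cheaper cover exists.
M alone covers East, West, Campus — every zone.
Total opening cost: 6.
No cover costs less than 6.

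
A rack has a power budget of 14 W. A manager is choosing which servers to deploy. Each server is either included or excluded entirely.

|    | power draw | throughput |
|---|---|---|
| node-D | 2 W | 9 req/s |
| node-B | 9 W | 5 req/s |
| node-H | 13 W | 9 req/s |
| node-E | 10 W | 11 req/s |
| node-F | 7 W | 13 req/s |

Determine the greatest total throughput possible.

22

Allowing fractional choices, the relaxed optimum would be about 27.5, but servers are indivisible.
node-D + node-F: power draw 2 + 7 = 9 ≤ 14, throughput 9 + 13 = 22.
node-D + node-B: power draw 2 + 9 = 11 ≤ 14, throughput 9 + 5 = 14.
node-D + node-E: power draw 2 + 10 = 12 ≤ 14, throughput 9 + 11 = 20.
Best is node-D and node-F with total throughput 22.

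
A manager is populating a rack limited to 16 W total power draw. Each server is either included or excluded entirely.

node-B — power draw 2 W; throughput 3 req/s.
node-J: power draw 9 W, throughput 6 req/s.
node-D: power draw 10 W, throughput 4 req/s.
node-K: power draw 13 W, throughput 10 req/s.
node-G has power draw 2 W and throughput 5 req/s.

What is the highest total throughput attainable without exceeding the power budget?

15

Allowing fractional choices, the relaxed optimum would be about 17.2, but servers are indivisible.
node-B + node-K: power draw 2 + 13 = 15 ≤ 16, throughput 3 + 10 = 13.
node-K + node-G: power draw 13 + 2 = 15 ≤ 16, throughput 10 + 5 = 15.
node-B + node-J + node-G: power draw 2 + 9 + 2 = 13 ≤ 16, throughput 3 + 6 + 5 = 14.
Best is node-K and node-G with total throughput 15.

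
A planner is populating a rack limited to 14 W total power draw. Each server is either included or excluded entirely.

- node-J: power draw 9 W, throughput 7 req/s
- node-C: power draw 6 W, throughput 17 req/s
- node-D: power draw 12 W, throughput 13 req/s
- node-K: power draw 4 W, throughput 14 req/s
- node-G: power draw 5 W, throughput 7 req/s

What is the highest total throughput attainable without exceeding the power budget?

Allowing fractional choices, the relaxed optimum would be about 36.6, but servers are indivisible.
node-C + node-G: power draw 6 + 5 = 11 ≤ 14, throughput 17 + 7 = 24.
node-C + node-K: power draw 6 + 4 = 10 ≤ 14, throughput 17 + 14 = 31.
Best is node-C and node-K with total throughput 31.

31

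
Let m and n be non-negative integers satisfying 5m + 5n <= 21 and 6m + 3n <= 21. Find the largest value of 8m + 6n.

30

(m,n)=(3,1): 5·3+5·1=20≤21, 6·3+3·1=21≤21, objective 30.
(m,n)=(2,2): 5·2+5·2=20≤21, 6·2+3·2=18≤21, objective 28.
No feasible integer point exceeds 30.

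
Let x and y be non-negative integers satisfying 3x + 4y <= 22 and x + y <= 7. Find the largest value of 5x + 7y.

38

The continuous relaxation peaks at (0, 5.5) with value 38.50; rounding to a feasible lattice point costs some objective.
(x,y)=(2,4): 3·2+4·4=22≤22, 1·2+1·4=6≤7, objective 38.
(x,y)=(3,3): 3·3+4·3=21≤22, 1·3+1·3=6≤7, objective 36.
(x,y)=(0,5): 3·0+4·5=20≤22, 1·0+1·5=5≤7, objective 35.
(x,y)=(1,4): 3·1+4·4=19≤22, 1·1+1·4=5≤7, objective 33.
Maximum is 38 at (x,y)=(2,4).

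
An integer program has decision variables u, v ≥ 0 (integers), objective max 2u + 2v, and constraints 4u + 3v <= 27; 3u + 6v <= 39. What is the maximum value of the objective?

16

(u,v)=(3,5): 4·3+3·5=27≤27, 3·3+6·5=39≤39, objective 16.
(u,v)=(2,5): 4·2+3·5=23≤27, 3·2+6·5=36≤39, objective 14.
(u,v)=(3,4): 4·3+3·4=24≤27, 3·3+6·4=33≤39, objective 14.
The best lattice point is (3,5), giving 16.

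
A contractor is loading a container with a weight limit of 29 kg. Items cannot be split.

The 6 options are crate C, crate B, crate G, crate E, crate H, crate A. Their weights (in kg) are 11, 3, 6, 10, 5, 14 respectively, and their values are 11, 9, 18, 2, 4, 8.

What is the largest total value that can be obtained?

Allowing fractional choices, the relaxed optimum would be about 44.3, but items are indivisible.
crate C + crate B + crate G: weight 11 + 3 + 6 = 20 ≤ 29, value 11 + 9 + 18 = 38.
crate B + crate G + crate H + crate A: weight 3 + 6 + 5 + 14 = 28 ≤ 29, value 9 + 18 + 4 + 8 = 39.
crate C + crate B + crate G + crate H: weight 11 + 3 + 6 + 5 = 25 ≤ 29, value 11 + 9 + 18 + 4 = 42.
Best is crate C, crate B, crate G, and crate H with total value 42.

42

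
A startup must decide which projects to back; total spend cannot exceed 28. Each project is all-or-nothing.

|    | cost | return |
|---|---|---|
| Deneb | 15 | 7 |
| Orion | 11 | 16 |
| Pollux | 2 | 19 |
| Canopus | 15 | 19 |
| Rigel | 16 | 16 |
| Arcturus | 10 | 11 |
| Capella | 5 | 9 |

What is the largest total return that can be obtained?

Pollux + Canopus + Arcturus: cost 2 + 15 + 10 = 27 ≤ 28, return 19 + 19 + 11 = 49.
Orion + Pollux + Arcturus + Capella: cost 11 + 2 + 10 + 5 = 28 ≤ 28, return 16 + 19 + 11 + 9 = 55.
Orion + Pollux + Canopus: cost 11 + 2 + 15 = 28 ≤ 28, return 16 + 19 + 19 = 54.
Best is Orion, Pollux, Arcturus, and Capella with total return 55.

55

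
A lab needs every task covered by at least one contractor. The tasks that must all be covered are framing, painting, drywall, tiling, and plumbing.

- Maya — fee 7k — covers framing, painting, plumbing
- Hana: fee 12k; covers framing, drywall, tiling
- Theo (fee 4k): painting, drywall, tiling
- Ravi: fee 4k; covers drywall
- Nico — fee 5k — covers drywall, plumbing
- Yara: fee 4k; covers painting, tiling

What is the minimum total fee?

11

Choose Maya and Theo: together they cover framing, painting, drywall, tiling, plumbing — every task.
Total fee: 7 + 4 = 11.
No cover costs less than 11.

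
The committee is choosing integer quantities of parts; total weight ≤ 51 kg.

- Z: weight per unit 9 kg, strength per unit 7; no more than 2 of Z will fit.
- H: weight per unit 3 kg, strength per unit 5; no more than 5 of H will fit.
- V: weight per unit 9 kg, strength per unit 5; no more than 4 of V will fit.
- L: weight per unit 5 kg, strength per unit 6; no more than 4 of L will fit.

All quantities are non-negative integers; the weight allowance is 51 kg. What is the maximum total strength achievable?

H has the best ratio (5/3); taking only H gives at most 5×5 = 25 (stopped by the supply cap of 5).
Mixing does better — 2×Z, 4×H, and 4×L: weight 50 ≤ 51, strength 2·7 + 4·5 + 4·6 = 58.

58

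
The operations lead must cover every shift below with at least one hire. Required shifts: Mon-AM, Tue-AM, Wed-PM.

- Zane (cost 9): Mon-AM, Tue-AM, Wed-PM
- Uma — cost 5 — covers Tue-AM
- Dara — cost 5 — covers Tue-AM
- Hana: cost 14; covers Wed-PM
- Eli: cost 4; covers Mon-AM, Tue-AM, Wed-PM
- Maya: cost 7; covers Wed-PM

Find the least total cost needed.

4

Eli alone covers Mon-AM, Tue-AM, Wed-PM — every shift.
Total cost: 4.
No cover costs less than 4.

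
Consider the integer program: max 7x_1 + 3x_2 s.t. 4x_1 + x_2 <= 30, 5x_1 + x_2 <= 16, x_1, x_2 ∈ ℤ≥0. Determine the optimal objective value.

(x_1,x_2)=(0,16): 4·0+1·16=16≤30, 5·0+1·16=16≤16, objective 48.
(x_1,x_2)=(0,15): 4·0+1·15=15≤30, 5·0+1·15=15≤16, objective 45.
The best lattice point is (0,16), giving 48.

48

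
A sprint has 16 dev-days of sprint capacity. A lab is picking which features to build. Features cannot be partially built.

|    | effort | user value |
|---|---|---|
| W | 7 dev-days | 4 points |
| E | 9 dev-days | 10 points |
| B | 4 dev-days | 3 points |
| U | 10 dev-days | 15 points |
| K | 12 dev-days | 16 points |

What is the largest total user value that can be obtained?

19

Treat it as a binary knapsack problem.
Allowing fractional choices, the relaxed optimum would be about 23.0, but features are indivisible.
B + K: effort 4 + 12 = 16 ≤ 16, user value 3 + 16 = 19.
B + U: effort 4 + 10 = 14 ≤ 16, user value 3 + 15 = 18.
Best is B and K with total user value 19.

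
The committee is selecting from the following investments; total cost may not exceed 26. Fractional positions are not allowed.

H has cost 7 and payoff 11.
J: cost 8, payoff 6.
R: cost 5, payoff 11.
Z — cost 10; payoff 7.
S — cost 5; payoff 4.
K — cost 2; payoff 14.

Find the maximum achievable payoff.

Allowing fractional choices, the relaxed optimum would be about 45.2, but investments are indivisible.
H + R + Z + K: cost 7 + 5 + 10 + 2 = 24 ≤ 26, payoff 11 + 11 + 7 + 14 = 43.
H + J + R + K: cost 7 + 8 + 5 + 2 = 22 ≤ 26, payoff 11 + 6 + 11 + 14 = 42.
H + R + S + K: cost 7 + 5 + 5 + 2 = 19 ≤ 26, payoff 11 + 11 + 4 + 14 = 40.
Best is H, R, Z, and K with total payoff 43.

43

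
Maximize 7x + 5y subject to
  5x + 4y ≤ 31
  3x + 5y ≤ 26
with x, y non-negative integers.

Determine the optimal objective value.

42

The continuous relaxation peaks at (6.2, 0) with value 43.40; rounding to a feasible lattice point costs some objective.
(x,y)=(6,0): 5·6+4·0=30≤31, 3·6+5·0=18≤26, objective 42.
(x,y)=(5,1): 5·5+4·1=29≤31, 3·5+5·1=20≤26, objective 40.
(x,y)=(5,0): 5·5+4·0=25≤31, 3·5+5·0=15≤26, objective 35.
Maximum is 42 at (x,y)=(6,0).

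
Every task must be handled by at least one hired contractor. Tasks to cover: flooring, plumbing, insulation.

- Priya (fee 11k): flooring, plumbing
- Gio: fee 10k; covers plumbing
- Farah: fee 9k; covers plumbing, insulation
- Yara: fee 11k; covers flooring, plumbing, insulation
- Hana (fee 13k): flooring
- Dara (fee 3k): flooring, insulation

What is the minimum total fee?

11

The greedy cost-per-new-task heuristic would pick Dara and Farah for 12, but a cheaper cover exists.
Yara alone covers flooring, plumbing, insulation — every task.
Total fee: 11.
No cover costs less than 11.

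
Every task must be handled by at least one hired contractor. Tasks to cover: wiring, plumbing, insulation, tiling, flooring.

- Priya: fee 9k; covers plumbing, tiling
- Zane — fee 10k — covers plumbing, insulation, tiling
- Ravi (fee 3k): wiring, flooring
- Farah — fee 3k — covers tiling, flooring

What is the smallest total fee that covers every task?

13

The greedy cost-per-new-task heuristic would pick Ravi, Farah, and Zane for 16, but a cheaper cover exists.
Choose Zane and Ravi: together they cover wiring, plumbing, insulation, tiling, flooring — every task.
Total fee: 10 + 3 = 13.
No cover costs less than 13.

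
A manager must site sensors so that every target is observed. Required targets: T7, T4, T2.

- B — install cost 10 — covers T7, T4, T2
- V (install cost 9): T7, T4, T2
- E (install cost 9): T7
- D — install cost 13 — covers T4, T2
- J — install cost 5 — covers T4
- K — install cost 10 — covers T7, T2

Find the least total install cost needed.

V alone covers T7, T4, T2 — every target.
Total install cost: 9.

9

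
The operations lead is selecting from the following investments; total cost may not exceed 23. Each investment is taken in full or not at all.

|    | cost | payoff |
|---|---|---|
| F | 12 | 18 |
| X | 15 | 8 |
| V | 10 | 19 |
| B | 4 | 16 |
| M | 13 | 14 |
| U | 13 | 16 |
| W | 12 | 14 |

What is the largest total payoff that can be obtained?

37

V + B: cost 10 + 4 = 14 ≤ 23, payoff 19 + 16 = 35.
F + V: cost 12 + 10 = 22 ≤ 23, payoff 18 + 19 = 37.
Best is F and V with total payoff 37.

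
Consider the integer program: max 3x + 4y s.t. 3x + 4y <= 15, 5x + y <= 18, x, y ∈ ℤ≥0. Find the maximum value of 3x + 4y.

(x,y)=(1,3): 3·1+4·3=15≤15, 5·1+1·3=8≤18, objective 15.
(x,y)=(2,2): 3·2+4·2=14≤15, 5·2+1·2=12≤18, objective 14.
No feasible integer point exceeds 15.

15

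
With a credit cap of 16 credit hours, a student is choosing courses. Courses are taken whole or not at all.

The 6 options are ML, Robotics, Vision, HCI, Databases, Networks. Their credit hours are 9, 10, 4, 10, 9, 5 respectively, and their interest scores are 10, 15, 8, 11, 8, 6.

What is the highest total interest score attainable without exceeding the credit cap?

23

Allowing fractional choices, the relaxed optimum would be about 25.4, but courses are indivisible.
Vision + HCI: credit hours 4 + 10 = 14 ≤ 16, interest score 8 + 11 = 19.
Robotics + Vision: credit hours 10 + 4 = 14 ≤ 16, interest score 15 + 8 = 23.
Robotics + Networks: credit hours 10 + 5 = 15 ≤ 16, interest score 15 + 6 = 21.
Best is Robotics and Vision with total interest score 23.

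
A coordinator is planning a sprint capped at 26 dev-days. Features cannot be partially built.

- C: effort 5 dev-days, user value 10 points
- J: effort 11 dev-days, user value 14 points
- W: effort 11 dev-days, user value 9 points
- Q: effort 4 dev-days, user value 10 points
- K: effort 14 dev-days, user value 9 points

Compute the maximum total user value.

34

This is a 0-1 knapsack instance.
J + W + Q: effort 11 + 11 + 4 = 26 ≤ 26, user value 14 + 9 + 10 = 33.
C + J + Q: effort 5 + 11 + 4 = 20 ≤ 26, user value 10 + 14 + 10 = 34.
Best is C, J, and Q with total user value 34.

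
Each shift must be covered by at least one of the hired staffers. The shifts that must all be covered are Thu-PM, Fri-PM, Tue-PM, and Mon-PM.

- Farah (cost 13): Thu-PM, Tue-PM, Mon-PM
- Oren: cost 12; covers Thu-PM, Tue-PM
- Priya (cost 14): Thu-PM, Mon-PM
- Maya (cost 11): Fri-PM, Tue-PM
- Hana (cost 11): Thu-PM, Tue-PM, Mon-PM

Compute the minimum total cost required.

22

Choose Maya and Hana: together they cover Thu-PM, Fri-PM, Tue-PM, Mon-PM — every shift.
Total cost: 11 + 11 = 22.
No cover costs less than 22.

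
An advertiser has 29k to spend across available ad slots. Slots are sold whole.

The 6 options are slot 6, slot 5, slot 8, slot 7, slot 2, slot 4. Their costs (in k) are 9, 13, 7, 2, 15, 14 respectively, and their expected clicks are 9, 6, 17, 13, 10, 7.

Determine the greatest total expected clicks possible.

Allowing fractional choices, the relaxed optimum would be about 46.3, but ad slots are indivisible.
slot 8 + slot 7 + slot 2: cost 7 + 2 + 15 = 24 ≤ 29, expected clicks 17 + 13 + 10 = 40.
slot 6 + slot 8 + slot 7: cost 9 + 7 + 2 = 18 ≤ 29, expected clicks 9 + 17 + 13 = 39.
Best is slot 8, slot 7, and slot 2 with total expected clicks 40.

40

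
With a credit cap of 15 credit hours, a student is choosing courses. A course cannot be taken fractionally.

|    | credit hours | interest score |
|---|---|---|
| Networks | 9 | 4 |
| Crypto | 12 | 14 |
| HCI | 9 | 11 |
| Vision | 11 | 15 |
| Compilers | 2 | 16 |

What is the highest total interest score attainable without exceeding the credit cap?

31

Take Vision and Compilers: credit hours 11 + 2 = 13 ≤ 15, interest score 15 + 16 = 31.
No other feasible combination does better.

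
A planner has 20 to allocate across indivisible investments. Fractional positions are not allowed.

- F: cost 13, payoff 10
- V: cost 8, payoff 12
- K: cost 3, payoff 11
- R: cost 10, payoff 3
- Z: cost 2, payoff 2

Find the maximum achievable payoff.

V + K: cost 8 + 3 = 11 ≤ 20, payoff 12 + 11 = 23.
V + K + Z: cost 8 + 3 + 2 = 13 ≤ 20, payoff 12 + 11 + 2 = 25.
Best is V, K, and Z with total payoff 25.

25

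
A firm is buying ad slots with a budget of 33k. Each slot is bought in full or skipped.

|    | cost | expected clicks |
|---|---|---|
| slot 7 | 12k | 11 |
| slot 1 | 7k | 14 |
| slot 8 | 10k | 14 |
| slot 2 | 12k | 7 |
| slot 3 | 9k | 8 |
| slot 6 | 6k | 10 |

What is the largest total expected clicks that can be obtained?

46

Take slot 1, slot 8, slot 3, and slot 6: cost 7 + 10 + 9 + 6 = 32 ≤ 33, expected clicks 14 + 14 + 8 + 10 = 46.
No other feasible combination does better.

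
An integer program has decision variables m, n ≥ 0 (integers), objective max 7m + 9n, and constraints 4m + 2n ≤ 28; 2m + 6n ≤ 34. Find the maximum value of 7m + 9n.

71

(m,n)=(5,4) is feasible, giving 71.
(m,n)=(4,4) is feasible, giving 64.
The best lattice point is (5,4), giving 71.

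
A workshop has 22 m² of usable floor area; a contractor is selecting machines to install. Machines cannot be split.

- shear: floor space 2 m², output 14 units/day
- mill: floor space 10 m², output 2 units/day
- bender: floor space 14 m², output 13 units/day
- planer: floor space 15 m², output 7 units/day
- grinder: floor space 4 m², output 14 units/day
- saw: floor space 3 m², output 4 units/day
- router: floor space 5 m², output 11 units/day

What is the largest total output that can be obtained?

Treat it as a binary knapsack problem.
shear + bender + grinder: floor space 2 + 14 + 4 = 20 ≤ 22, output 14 + 13 + 14 = 41.
shear + grinder + saw + router: floor space 2 + 4 + 3 + 5 = 14 ≤ 22, output 14 + 14 + 4 + 11 = 43.
Best is shear, grinder, saw, and router with total output 43.

43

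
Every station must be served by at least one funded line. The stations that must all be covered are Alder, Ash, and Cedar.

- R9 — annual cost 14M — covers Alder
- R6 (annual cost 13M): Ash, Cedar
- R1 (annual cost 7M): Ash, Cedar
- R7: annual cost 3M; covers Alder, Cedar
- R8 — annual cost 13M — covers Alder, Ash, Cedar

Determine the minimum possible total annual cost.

Choose R1 and R7: together they cover Alder, Ash, Cedar — every station.
Total annual cost: 7 + 3 = 10.
No cover costs less than 10.

10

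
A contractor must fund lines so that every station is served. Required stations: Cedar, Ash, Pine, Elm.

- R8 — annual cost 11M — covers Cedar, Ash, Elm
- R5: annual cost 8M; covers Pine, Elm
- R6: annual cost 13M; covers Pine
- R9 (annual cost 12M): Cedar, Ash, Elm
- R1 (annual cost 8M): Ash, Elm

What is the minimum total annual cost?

Choose R8 and R5: together they cover Cedar, Ash, Pine, Elm — every station.
Total annual cost: 11 + 8 = 19.

19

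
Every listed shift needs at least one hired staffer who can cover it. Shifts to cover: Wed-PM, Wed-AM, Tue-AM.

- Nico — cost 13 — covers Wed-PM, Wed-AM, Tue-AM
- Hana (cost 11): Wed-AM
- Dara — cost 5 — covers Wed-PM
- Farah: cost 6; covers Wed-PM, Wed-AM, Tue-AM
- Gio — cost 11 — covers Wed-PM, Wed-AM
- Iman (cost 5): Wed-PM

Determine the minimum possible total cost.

6

This is an integer covering problem.
Farah alone covers Wed-PM, Wed-AM, Tue-AM — every shift.
Total cost: 6.
No cover costs less than 6.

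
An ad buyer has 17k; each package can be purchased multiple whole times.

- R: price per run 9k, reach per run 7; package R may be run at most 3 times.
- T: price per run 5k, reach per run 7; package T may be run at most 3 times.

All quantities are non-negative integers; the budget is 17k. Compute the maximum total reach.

2×T: price 10 ≤ 17, reach 2·7 = 14.
3×T: price 15 ≤ 17, reach 3·7 = 21.
Best is 21.

21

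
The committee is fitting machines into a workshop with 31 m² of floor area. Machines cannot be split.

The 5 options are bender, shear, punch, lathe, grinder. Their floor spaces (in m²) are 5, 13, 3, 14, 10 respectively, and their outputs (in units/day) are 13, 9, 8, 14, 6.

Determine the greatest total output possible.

36

bender + punch + lathe: floor space 5 + 3 + 14 = 22 ≤ 31, output 13 + 8 + 14 = 35.
bender + shear + punch + grinder: floor space 5 + 13 + 3 + 10 = 31 ≤ 31, output 13 + 9 + 8 + 6 = 36.
bender + lathe + grinder: floor space 5 + 14 + 10 = 29 ≤ 31, output 13 + 14 + 6 = 33.
Best is bender, shear, punch, and grinder with total output 36.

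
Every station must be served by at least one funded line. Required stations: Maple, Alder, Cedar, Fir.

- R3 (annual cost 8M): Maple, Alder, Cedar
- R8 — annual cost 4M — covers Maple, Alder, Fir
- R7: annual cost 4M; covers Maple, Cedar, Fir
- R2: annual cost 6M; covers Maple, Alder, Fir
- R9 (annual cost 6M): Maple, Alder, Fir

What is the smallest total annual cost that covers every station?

Choose R8 and R7: together they cover Maple, Alder, Cedar, Fir — every station.
Total annual cost: 4 + 4 = 8.

8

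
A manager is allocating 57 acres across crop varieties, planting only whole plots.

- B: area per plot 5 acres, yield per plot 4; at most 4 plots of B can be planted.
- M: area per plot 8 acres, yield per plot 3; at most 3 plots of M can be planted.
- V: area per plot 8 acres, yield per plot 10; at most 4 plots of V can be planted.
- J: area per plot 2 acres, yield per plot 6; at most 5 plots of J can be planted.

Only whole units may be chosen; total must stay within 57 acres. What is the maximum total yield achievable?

82

J has the best ratio (6/2); taking only J gives at most 5×6 = 30 (stopped by the supply cap of 5).
Mixing does better — 3×B, 4×V, and 5×J: area 57 ≤ 57, yield 3·4 + 4·10 + 5·6 = 82.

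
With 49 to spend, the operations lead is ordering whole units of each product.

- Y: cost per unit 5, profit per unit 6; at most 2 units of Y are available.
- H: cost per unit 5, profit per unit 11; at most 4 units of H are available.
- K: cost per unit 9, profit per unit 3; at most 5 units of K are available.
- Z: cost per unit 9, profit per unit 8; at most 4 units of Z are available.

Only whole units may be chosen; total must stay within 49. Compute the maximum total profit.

72

4×H and 3×Z: cost 47 ≤ 49, profit 4·11 + 3·8 = 68.
2×Y, 4×H, and 2×Z: cost 48 ≤ 49, profit 2·6 + 4·11 + 2·8 = 72.
Best is 72.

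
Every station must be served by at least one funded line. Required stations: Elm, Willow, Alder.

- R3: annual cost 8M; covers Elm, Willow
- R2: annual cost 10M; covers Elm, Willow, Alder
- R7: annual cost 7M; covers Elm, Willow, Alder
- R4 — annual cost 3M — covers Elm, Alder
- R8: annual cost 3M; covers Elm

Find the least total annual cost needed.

7

R7 alone covers Elm, Willow, Alder — every station.
Total annual cost: 7.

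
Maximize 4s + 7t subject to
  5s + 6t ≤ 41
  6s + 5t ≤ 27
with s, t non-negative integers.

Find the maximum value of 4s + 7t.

35

(s,t)=(0,5): 5·0+6·5=30≤41, 6·0+5·5=25≤27, objective 35.
(s,t)=(1,4): 5·1+6·4=29≤41, 6·1+5·4=26≤27, objective 32.
(s,t)=(0,4): 5·0+6·4=24≤41, 6·0+5·4=20≤27, objective 28.
No feasible integer point exceeds 35.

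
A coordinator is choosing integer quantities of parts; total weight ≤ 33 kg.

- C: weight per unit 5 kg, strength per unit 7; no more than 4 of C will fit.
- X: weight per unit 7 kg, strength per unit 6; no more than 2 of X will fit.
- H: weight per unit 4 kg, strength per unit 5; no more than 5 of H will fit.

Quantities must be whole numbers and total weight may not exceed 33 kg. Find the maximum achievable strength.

43

This is a bounded integer knapsack.
Take 4×C and 3×H: weight 32 ≤ 33, strength 4·7 + 3·5 = 43.
C has the best ratio (7/5) and is taken to its limit of 4; remaining capacity is filled optimally with the others.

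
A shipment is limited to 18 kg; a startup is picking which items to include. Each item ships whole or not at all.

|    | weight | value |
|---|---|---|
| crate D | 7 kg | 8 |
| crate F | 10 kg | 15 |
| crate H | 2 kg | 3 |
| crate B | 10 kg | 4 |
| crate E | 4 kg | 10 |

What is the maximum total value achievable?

Treat it as a binary knapsack problem.
Allowing fractional choices, the relaxed optimum would be about 30.3, but items are indivisible.
crate F + crate E: weight 10 + 4 = 14 ≤ 18, value 15 + 10 = 25.
crate D + crate F: weight 7 + 10 = 17 ≤ 18, value 8 + 15 = 23.
crate F + crate H + crate E: weight 10 + 2 + 4 = 16 ≤ 18, value 15 + 3 + 10 = 28.
Best is crate F, crate H, and crate E with total value 28.

28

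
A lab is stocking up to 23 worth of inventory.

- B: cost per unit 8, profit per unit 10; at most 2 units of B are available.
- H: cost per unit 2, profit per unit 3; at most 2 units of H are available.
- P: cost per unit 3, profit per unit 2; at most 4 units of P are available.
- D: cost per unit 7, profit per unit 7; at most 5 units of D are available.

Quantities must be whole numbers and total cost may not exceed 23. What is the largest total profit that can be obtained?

This is a bounded integer knapsack.
H has the best ratio (3/2); taking only H gives at most 2×3 = 6 (stopped by the supply cap of 2).
Mixing does better — 2×B, 2×H, and 1×P: cost 23 ≤ 23, profit 2·10 + 2·3 + 1·2 = 28.

28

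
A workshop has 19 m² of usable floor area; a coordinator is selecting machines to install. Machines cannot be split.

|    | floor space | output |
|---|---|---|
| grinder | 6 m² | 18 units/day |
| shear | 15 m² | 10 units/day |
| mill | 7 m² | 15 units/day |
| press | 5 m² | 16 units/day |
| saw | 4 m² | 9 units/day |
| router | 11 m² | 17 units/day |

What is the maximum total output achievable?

Take grinder, mill, and press: floor space 6 + 7 + 5 = 18 ≤ 19, output 18 + 15 + 16 = 49.
No other feasible combination does better.

49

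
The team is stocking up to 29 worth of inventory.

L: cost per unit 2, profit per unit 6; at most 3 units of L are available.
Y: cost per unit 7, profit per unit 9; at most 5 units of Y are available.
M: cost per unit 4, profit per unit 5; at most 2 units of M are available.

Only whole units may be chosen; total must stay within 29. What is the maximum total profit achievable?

Take 3×L, 2×Y, and 2×M: cost 28 ≤ 29, profit 3·6 + 2·9 + 2·5 = 46.
L has the best ratio (6/2) and is taken to its limit of 3; remaining capacity is filled optimally with the others.

46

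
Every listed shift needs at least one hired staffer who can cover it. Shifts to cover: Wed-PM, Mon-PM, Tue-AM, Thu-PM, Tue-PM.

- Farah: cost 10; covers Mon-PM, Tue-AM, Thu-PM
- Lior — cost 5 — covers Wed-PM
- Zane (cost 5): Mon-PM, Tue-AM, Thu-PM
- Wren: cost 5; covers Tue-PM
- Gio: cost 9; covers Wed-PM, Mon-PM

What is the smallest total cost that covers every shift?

Choose Lior, Zane, and Wren: together they cover Wed-PM, Mon-PM, Tue-AM, Thu-PM, Tue-PM — every shift.
Total cost: 5 + 5 + 5 = 15.
No cover costs less than 15.

15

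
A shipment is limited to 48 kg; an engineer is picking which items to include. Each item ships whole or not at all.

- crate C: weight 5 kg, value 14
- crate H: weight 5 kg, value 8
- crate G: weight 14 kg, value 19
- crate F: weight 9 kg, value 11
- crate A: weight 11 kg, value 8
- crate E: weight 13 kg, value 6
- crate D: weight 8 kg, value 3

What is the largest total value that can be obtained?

Take crate C, crate H, crate G, crate F, and crate A: weight 5 + 5 + 14 + 9 + 11 = 44 ≤ 48, value 14 + 8 + 19 + 11 + 8 = 60.
No other feasible combination does better.

60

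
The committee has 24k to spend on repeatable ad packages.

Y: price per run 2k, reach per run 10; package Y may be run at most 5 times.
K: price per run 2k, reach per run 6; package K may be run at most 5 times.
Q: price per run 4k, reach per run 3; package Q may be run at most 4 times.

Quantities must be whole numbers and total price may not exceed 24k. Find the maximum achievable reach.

This is a bounded integer knapsack.
Y has the best ratio (10/2); taking only Y gives at most 5×10 = 50 (stopped by the supply cap of 5).
Mixing does better — 5×Y, 5×K, and 1×Q: price 24 ≤ 24, reach 5·10 + 5·6 + 1·3 = 83.

83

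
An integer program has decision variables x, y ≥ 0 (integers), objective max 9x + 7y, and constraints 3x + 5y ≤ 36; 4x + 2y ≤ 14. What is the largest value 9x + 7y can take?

49

(x,y)=(0,7): 3·0+5·7=35≤36, 4·0+2·7=14≤14, objective 49.
(x,y)=(0,6): 3·0+5·6=30≤36, 4·0+2·6=12≤14, objective 42.
The best lattice point is (0,7), giving 49.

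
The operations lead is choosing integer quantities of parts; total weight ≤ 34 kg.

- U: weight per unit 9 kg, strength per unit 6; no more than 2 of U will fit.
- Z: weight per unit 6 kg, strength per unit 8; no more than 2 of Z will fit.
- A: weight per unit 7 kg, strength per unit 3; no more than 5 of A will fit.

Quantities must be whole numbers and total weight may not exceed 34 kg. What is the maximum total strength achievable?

28

2×Z and 3×A: weight 33 ≤ 34, strength 2·8 + 3·3 = 25.
2×U and 2×Z: weight 30 ≤ 34, strength 2·6 + 2·8 = 28.
Best is 28.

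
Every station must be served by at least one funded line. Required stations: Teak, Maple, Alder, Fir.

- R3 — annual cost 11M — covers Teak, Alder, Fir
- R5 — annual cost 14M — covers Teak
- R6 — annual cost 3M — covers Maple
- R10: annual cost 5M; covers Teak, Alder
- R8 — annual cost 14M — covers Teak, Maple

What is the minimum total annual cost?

14

Choose R3 and R6: together they cover Teak, Maple, Alder, Fir — every station.
Total annual cost: 11 + 3 = 14.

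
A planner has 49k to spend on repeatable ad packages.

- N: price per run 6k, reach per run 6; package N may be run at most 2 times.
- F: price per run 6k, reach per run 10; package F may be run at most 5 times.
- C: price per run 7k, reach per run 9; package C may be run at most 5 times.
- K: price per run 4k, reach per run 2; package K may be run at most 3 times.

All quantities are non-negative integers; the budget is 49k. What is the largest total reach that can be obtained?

5×F, 2×C, and 1×K: price 48 ≤ 49, reach 5·10 + 2·9 + 1·2 = 70.
2×N, 5×F, and 1×C: price 49 ≤ 49, reach 2·6 + 5·10 + 1·9 = 71.
Best is 71.

71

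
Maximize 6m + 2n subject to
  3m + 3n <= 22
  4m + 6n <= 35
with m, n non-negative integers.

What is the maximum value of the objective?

42

(m,n)=(7,0) is feasible, giving 42.
(m,n)=(6,1) is feasible, giving 38.
(m,n)=(6,0) is feasible, giving 36.
No feasible integer point exceeds 42.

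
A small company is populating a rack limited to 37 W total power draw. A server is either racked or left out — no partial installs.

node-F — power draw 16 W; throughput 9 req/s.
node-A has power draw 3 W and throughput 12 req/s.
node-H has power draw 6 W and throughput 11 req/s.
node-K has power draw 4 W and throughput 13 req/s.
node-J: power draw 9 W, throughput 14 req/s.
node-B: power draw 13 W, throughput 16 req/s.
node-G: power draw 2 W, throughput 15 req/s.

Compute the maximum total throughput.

Take node-A, node-H, node-K, node-J, node-B, and node-G: power draw 3 + 6 + 4 + 9 + 13 + 2 = 37 ≤ 37, throughput 12 + 11 + 13 + 14 + 16 + 15 = 81.
No other feasible combination does better.

81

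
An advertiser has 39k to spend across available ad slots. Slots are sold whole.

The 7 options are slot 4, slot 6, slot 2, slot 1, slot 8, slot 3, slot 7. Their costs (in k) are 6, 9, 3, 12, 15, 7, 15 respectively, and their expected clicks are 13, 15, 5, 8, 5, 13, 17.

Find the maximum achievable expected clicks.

58

Allowing fractional choices, the relaxed optimum would be about 61.9, but ad slots are indivisible.
slot 4 + slot 6 + slot 2 + slot 1 + slot 3: cost 6 + 9 + 3 + 12 + 7 = 37 ≤ 39, expected clicks 13 + 15 + 5 + 8 + 13 = 54.
slot 4 + slot 6 + slot 2 + slot 7: cost 6 + 9 + 3 + 15 = 33 ≤ 39, expected clicks 13 + 15 + 5 + 17 = 50.
slot 4 + slot 6 + slot 3 + slot 7: cost 6 + 9 + 7 + 15 = 37 ≤ 39, expected clicks 13 + 15 + 13 + 17 = 58.
Best is slot 4, slot 6, slot 3, and slot 7 with total expected clicks 58.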